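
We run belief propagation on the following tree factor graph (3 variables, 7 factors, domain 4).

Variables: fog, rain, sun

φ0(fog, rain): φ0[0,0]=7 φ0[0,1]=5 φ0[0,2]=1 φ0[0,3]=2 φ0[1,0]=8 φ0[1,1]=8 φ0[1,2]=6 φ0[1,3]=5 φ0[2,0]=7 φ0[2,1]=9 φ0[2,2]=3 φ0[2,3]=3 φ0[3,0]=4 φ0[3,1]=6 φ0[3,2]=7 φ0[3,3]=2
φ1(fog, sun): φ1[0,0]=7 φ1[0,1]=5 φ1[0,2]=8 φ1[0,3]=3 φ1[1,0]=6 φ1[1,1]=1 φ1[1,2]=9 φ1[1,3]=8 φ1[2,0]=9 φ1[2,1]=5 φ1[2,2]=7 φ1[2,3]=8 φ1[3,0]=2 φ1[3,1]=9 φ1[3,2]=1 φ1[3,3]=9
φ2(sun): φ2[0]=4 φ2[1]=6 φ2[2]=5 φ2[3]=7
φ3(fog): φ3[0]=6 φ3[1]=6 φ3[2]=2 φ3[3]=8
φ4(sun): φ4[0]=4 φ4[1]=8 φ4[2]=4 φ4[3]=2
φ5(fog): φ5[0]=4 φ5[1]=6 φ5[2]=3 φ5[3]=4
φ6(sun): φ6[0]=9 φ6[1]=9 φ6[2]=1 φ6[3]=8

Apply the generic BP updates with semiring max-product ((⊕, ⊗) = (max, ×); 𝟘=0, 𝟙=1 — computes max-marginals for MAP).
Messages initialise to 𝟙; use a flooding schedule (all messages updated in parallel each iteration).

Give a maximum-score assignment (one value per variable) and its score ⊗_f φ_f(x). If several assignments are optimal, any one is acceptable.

assignment: (fog=3, rain=2, sun=1); score = 870912

init: all messages = 𝟙 over 4 values
r1 m[φ0→fog] = [7, 8, 9, 7]
r1 m[φ0→rain] = [8, 9, 7, 5]
r1 m[φ1→fog] = [8, 9, 9, 9]
r1 m[φ1→sun] = [9, 9, 9, 9]
r1 m[φ2→sun] = [4, 6, 5, 7]
r1 m[φ3→fog] = [6, 6, 2, 8]
r1 m[φ4→sun] = [4, 8, 4, 2]
r1 m[φ5→fog] = [4, 6, 3, 4]
r1 m[φ6→sun] = [9, 9, 1, 8]
r1 m[fog→φ0] = [1, 1, 1, 1]
r1 m[fog→φ1] = [1, 1, 1, 1]
r1 m[fog→φ3] = [1, 1, 1, 1]
r1 m[fog→φ5] = [1, 1, 1, 1]
r1 m[rain→φ0] = [1, 1, 1, 1]
r1 m[sun→φ1] = [1, 1, 1, 1]
r1 m[sun→φ2] = [1, 1, 1, 1]
r1 m[sun→φ4] = [1, 1, 1, 1]
r1 m[sun→φ6] = [1, 1, 1, 1]
r2 m[φ0→fog] = [7, 8, 9, 7]
r2 m[φ0→rain] = [8, 9, 7, 5]
r2 m[φ1→fog] = [8, 9, 9, 9]
r2 m[φ1→sun] = [9, 9, 9, 9]
r2 m[φ2→sun] = [4, 6, 5, 7]
r2 m[φ3→fog] = [6, 6, 2, 8]
r2 m[φ4→sun] = [4, 8, 4, 2]
r2 m[φ5→fog] = [4, 6, 3, 4]
r2 m[φ6→sun] = [9, 9, 1, 8]
r2 m[fog→φ0] = [192, 324, 54, 288]
r2 m[fog→φ1] = [168, 288, 54, 224]
r2 m[fog→φ3] = [224, 432, 243, 252]
r2 m[fog→φ5] = [336, 432, 162, 504]
r2 m[rain→φ0] = [1, 1, 1, 1]
r2 m[sun→φ1] = [144, 432, 20, 112]
r2 m[sun→φ2] = [324, 648, 36, 144]
r2 m[sun→φ4] = [324, 486, 45, 504]
r2 m[sun→φ6] = [144, 432, 180, 126]
r3 m[φ0→fog] = [7, 8, 9, 7]
r3 m[φ0→rain] = [2592, 2592, 2016, 1620]
r3 m[φ1→fog] = [2160, 896, 2160, 3888]
r3 m[φ1→sun] = [1728, 2016, 2592, 2304]
r3 m[φ2→sun] = [4, 6, 5, 7]
r3 m[φ3→fog] = [6, 6, 2, 8]
r3 m[φ4→sun] = [4, 8, 4, 2]
r3 m[φ5→fog] = [4, 6, 3, 4]
r3 m[φ6→sun] = [9, 9, 1, 8]
r3 m[fog→φ0] = [192, 324, 54, 288]
r3 m[fog→φ1] = [168, 288, 54, 224]
r3 m[fog→φ3] = [224, 432, 243, 252]
r3 m[fog→φ5] = [336, 432, 162, 504]
r3 m[rain→φ0] = [1, 1, 1, 1]
r3 m[sun→φ1] = [144, 432, 20, 112]
r3 m[sun→φ2] = [324, 648, 36, 144]
r3 m[sun→φ4] = [324, 486, 45, 504]
r3 m[sun→φ6] = [144, 432, 180, 126]
r4 m[φ0→fog] = [7, 8, 9, 7]
r4 m[φ0→rain] = [2592, 2592, 2016, 1620]
r4 m[φ1→fog] = [2160, 896, 2160, 3888]
r4 m[φ1→sun] = [1728, 2016, 2592, 2304]
r4 m[φ2→sun] = [4, 6, 5, 7]
r4 m[φ3→fog] = [6, 6, 2, 8]
r4 m[φ4→sun] = [4, 8, 4, 2]
r4 m[φ5→fog] = [4, 6, 3, 4]
r4 m[φ6→sun] = [9, 9, 1, 8]
r4 m[fog→φ0] = [51840, 32256, 12960, 124416]
r4 m[fog→φ1] = [168, 288, 54, 224]
r4 m[fog→φ3] = [60480, 43008, 58320, 108864]
r4 m[fog→φ5] = [90720, 43008, 38880, 217728]
r4 m[rain→φ0] = [1, 1, 1, 1]
r4 m[sun→φ1] = [144, 432, 20, 112]
r4 m[sun→φ2] = [62208, 145152, 10368, 36864]
r4 m[sun→φ4] = [62208, 108864, 12960, 129024]
r4 m[sun→φ6] = [27648, 96768, 51840, 32256]
r5 m[φ0→fog] = [7, 8, 9, 7]
r5 m[φ0→rain] = [497664, 746496, 870912, 248832]
r5 m[φ1→fog] = [2160, 896, 2160, 3888]
r5 m[φ1→sun] = [1728, 2016, 2592, 2304]
r5 m[φ2→sun] = [4, 6, 5, 7]
r5 m[φ3→fog] = [6, 6, 2, 8]
r5 m[φ4→sun] = [4, 8, 4, 2]
r5 m[φ5→fog] = [4, 6, 3, 4]
r5 m[φ6→sun] = [9, 9, 1, 8]
r5 m[fog→φ0] = [51840, 32256, 12960, 124416]
r5 m[fog→φ1] = [168, 288, 54, 224]
r5 m[fog→φ3] = [60480, 43008, 58320, 108864]
r5 m[fog→φ5] = [90720, 43008, 38880, 217728]
r5 m[rain→φ0] = [1, 1, 1, 1]
r5 m[sun→φ1] = [144, 432, 20, 112]
r5 m[sun→φ2] = [62208, 145152, 10368, 36864]
r5 m[sun→φ4] = [62208, 108864, 12960, 129024]
r5 m[sun→φ6] = [27648, 96768, 51840, 32256]
r6 m[φ0→fog] = [7, 8, 9, 7]
r6 m[φ0→rain] = [497664, 746496, 870912, 248832]
r6 m[φ1→fog] = [2160, 896, 2160, 3888]
r6 m[φ1→sun] = [1728, 2016, 2592, 2304]
r6 m[φ2→sun] = [4, 6, 5, 7]
r6 m[φ3→fog] = [6, 6, 2, 8]
r6 m[φ4→sun] = [4, 8, 4, 2]
r6 m[φ5→fog] = [4, 6, 3, 4]
r6 m[φ6→sun] = [9, 9, 1, 8]
r6 m[fog→φ0] = [51840, 32256, 12960, 124416]
r6 m[fog→φ1] = [168, 288, 54, 224]
r6 m[fog→φ3] = [60480, 43008, 58320, 108864]
r6 m[fog→φ5] = [90720, 43008, 38880, 217728]
r6 m[rain→φ0] = [1, 1, 1, 1]
r6 m[sun→φ1] = [144, 432, 20, 112]
r6 m[sun→φ2] = [62208, 145152, 10368, 36864]
r6 m[sun→φ4] = [62208, 108864, 12960, 129024]
r6 m[sun→φ6] = [27648, 96768, 51840, 32256]
fixed point reached at round 6
traceback from fog: (fog=3, rain=2, sun=1), score=870912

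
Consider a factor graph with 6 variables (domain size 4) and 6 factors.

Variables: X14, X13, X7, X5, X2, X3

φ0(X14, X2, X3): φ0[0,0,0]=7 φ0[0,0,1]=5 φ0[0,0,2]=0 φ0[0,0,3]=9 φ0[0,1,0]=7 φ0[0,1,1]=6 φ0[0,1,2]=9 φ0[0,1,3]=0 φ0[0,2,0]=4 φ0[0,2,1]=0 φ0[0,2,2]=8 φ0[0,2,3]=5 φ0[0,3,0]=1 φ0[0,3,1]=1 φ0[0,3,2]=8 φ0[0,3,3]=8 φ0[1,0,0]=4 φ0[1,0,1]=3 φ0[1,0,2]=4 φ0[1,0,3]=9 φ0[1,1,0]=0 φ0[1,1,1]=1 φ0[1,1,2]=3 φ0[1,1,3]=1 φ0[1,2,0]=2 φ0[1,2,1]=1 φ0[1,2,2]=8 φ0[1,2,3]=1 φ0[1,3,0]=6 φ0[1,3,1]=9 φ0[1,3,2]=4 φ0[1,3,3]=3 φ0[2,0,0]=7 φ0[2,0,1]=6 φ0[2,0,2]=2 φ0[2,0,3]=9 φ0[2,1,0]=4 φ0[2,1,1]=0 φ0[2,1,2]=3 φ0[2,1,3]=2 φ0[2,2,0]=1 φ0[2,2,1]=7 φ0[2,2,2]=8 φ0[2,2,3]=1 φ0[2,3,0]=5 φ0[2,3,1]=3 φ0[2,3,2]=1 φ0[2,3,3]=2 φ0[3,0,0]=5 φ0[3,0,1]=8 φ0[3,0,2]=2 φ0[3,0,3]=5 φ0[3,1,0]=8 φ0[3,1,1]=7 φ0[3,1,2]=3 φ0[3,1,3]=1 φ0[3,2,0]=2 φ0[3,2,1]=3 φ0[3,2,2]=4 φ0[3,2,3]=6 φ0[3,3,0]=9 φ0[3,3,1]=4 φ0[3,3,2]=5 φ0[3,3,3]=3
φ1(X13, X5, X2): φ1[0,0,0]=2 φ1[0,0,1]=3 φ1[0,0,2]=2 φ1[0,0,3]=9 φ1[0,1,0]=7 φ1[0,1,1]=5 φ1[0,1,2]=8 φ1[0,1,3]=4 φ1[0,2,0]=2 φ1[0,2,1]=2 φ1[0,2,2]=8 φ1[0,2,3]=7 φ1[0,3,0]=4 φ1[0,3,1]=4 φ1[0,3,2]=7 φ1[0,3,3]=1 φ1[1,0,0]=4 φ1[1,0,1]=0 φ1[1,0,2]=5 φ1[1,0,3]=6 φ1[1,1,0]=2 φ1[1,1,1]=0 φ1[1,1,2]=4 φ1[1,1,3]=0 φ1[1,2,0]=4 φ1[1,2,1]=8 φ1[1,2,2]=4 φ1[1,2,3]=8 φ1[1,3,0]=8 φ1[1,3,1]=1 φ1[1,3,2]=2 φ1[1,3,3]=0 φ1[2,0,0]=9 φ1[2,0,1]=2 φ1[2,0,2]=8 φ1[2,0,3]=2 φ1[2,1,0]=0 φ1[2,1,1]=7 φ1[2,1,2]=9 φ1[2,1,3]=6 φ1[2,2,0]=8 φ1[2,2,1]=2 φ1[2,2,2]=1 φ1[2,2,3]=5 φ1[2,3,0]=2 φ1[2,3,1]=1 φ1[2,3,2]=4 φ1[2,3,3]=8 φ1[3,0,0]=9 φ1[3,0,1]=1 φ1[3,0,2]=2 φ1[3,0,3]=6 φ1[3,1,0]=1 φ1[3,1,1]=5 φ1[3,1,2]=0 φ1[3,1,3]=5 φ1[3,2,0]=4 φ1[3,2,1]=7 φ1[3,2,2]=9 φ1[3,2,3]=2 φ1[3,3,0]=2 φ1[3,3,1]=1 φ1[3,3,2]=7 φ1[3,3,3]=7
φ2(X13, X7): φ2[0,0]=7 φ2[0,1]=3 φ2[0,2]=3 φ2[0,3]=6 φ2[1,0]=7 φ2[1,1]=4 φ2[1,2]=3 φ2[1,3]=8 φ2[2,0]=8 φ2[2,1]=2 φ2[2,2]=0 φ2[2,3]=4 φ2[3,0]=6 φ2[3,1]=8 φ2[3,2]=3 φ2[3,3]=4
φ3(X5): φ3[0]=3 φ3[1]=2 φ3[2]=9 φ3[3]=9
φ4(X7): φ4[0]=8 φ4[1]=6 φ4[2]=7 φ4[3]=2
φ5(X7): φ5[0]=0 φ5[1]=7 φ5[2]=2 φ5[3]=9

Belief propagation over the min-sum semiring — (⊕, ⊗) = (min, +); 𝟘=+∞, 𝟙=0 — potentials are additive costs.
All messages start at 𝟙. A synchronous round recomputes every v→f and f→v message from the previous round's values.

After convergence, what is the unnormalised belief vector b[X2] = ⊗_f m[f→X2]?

b[X2] = [11, 14, 14, 15]

init: all messages = 𝟙 over 4 values
r1 m[φ0→X14] = [0, 0, 0, 1]
r1 m[φ0→X2] = [0, 0, 0, 1]
r1 m[φ0→X3] = [0, 0, 0, 0]
r1 m[φ1→X13] = [1, 0, 0, 0]
r1 m[φ1→X5] = [0, 0, 1, 0]
r1 m[φ1→X2] = [0, 0, 0, 0]
r1 m[φ2→X13] = [3, 3, 0, 3]
r1 m[φ2→X7] = [6, 2, 0, 4]
r1 m[φ3→X5] = [3, 2, 9, 9]
r1 m[φ4→X7] = [8, 6, 7, 2]
r1 m[φ5→X7] = [0, 7, 2, 9]
r1 m[X14→φ0] = [0, 0, 0, 0]
r1 m[X13→φ1] = [0, 0, 0, 0]
r1 m[X13→φ2] = [0, 0, 0, 0]
r1 m[X7→φ2] = [0, 0, 0, 0]
r1 m[X7→φ4] = [0, 0, 0, 0]
r1 m[X7→φ5] = [0, 0, 0, 0]
r1 m[X5→φ1] = [0, 0, 0, 0]
r1 m[X5→φ3] = [0, 0, 0, 0]
r1 m[X2→φ0] = [0, 0, 0, 0]
r1 m[X2→φ1] = [0, 0, 0, 0]
r1 m[X3→φ0] = [0, 0, 0, 0]
r2 m[φ0→X14] = [0, 0, 0, 1]
r2 m[φ0→X2] = [0, 0, 0, 1]
r2 m[φ0→X3] = [0, 0, 0, 0]
r2 m[φ1→X13] = [1, 0, 0, 0]
r2 m[φ1→X5] = [0, 0, 1, 0]
r2 m[φ1→X2] = [0, 0, 0, 0]
r2 m[φ2→X13] = [3, 3, 0, 3]
r2 m[φ2→X7] = [6, 2, 0, 4]
r2 m[φ3→X5] = [3, 2, 9, 9]
r2 m[φ4→X7] = [8, 6, 7, 2]
r2 m[φ5→X7] = [0, 7, 2, 9]
r2 m[X14→φ0] = [0, 0, 0, 0]
r2 m[X13→φ1] = [3, 3, 0, 3]
r2 m[X13→φ2] = [1, 0, 0, 0]
r2 m[X7→φ2] = [8, 13, 9, 11]
r2 m[X7→φ4] = [6, 9, 2, 13]
r2 m[X7→φ5] = [14, 8, 7, 6]
r2 m[X5→φ1] = [3, 2, 9, 9]
r2 m[X5→φ3] = [0, 0, 1, 0]
r2 m[X2→φ0] = [0, 0, 0, 0]
r2 m[X2→φ1] = [0, 0, 0, 1]
r2 m[X3→φ0] = [0, 0, 0, 0]
r3 m[φ0→X14] = [0, 0, 0, 1]
r3 m[φ0→X2] = [0, 0, 0, 1]
r3 m[φ0→X3] = [0, 0, 0, 0]
r3 m[φ1→X13] = [5, 2, 2, 2]
r3 m[φ1→X5] = [2, 0, 1, 1]
r3 m[φ1→X2] = [2, 5, 5, 5]
r3 m[φ2→X13] = [12, 12, 9, 12]
r3 m[φ2→X7] = [6, 2, 0, 4]
r3 m[φ3→X5] = [3, 2, 9, 9]
r3 m[φ4→X7] = [8, 6, 7, 2]
r3 m[φ5→X7] = [0, 7, 2, 9]
r3 m[X14→φ0] = [0, 0, 0, 0]
r3 m[X13→φ1] = [3, 3, 0, 3]
r3 m[X13→φ2] = [1, 0, 0, 0]
r3 m[X7→φ2] = [8, 13, 9, 11]
r3 m[X7→φ4] = [6, 9, 2, 13]
r3 m[X7→φ5] = [14, 8, 7, 6]
r3 m[X5→φ1] = [3, 2, 9, 9]
r3 m[X5→φ3] = [0, 0, 1, 0]
r3 m[X2→φ0] = [0, 0, 0, 0]
r3 m[X2→φ1] = [0, 0, 0, 1]
r3 m[X3→φ0] = [0, 0, 0, 0]
r4 m[φ0→X14] = [0, 0, 0, 1]
r4 m[φ0→X2] = [0, 0, 0, 1]
r4 m[φ0→X3] = [0, 0, 0, 0]
r4 m[φ1→X13] = [5, 2, 2, 2]
r4 m[φ1→X5] = [2, 0, 1, 1]
r4 m[φ1→X2] = [2, 5, 5, 5]
r4 m[φ2→X13] = [12, 12, 9, 12]
r4 m[φ2→X7] = [6, 2, 0, 4]
r4 m[φ3→X5] = [3, 2, 9, 9]
r4 m[φ4→X7] = [8, 6, 7, 2]
r4 m[φ5→X7] = [0, 7, 2, 9]
r4 m[X14→φ0] = [0, 0, 0, 0]
r4 m[X13→φ1] = [12, 12, 9, 12]
r4 m[X13→φ2] = [5, 2, 2, 2]
r4 m[X7→φ2] = [8, 13, 9, 11]
r4 m[X7→φ4] = [6, 9, 2, 13]
r4 m[X7→φ5] = [14, 8, 7, 6]
r4 m[X5→φ1] = [3, 2, 9, 9]
r4 m[X5→φ3] = [2, 0, 1, 1]
r4 m[X2→φ0] = [2, 5, 5, 5]
r4 m[X2→φ1] = [0, 0, 0, 1]
r4 m[X3→φ0] = [0, 0, 0, 0]
r5 m[φ0→X14] = [2, 5, 4, 4]
r5 m[φ0→X2] = [0, 0, 0, 1]
r5 m[φ0→X3] = [5, 5, 2, 5]
r5 m[φ1→X13] = [5, 2, 2, 2]
r5 m[φ1→X5] = [11, 9, 10, 10]
r5 m[φ1→X2] = [11, 14, 14, 14]
r5 m[φ2→X13] = [12, 12, 9, 12]
r5 m[φ2→X7] = [8, 4, 2, 6]
r5 m[φ3→X5] = [3, 2, 9, 9]
r5 m[φ4→X7] = [8, 6, 7, 2]
r5 m[φ5→X7] = [0, 7, 2, 9]
r5 m[X14→φ0] = [0, 0, 0, 0]
r5 m[X13→φ1] = [12, 12, 9, 12]
r5 m[X13→φ2] = [5, 2, 2, 2]
r5 m[X7→φ2] = [8, 13, 9, 11]
r5 m[X7→φ4] = [6, 9, 2, 13]
r5 m[X7→φ5] = [14, 8, 7, 6]
r5 m[X5→φ1] = [3, 2, 9, 9]
r5 m[X5→φ3] = [2, 0, 1, 1]
r5 m[X2→φ0] = [2, 5, 5, 5]
r5 m[X2→φ1] = [0, 0, 0, 1]
r5 m[X3→φ0] = [0, 0, 0, 0]
r6 m[φ0→X14] = [2, 5, 4, 4]
r6 m[φ0→X2] = [0, 0, 0, 1]
r6 m[φ0→X3] = [5, 5, 2, 5]
r6 m[φ1→X13] = [5, 2, 2, 2]
r6 m[φ1→X5] = [11, 9, 10, 10]
r6 m[φ1→X2] = [11, 14, 14, 14]
r6 m[φ2→X13] = [12, 12, 9, 12]
r6 m[φ2→X7] = [8, 4, 2, 6]
r6 m[φ3→X5] = [3, 2, 9, 9]
r6 m[φ4→X7] = [8, 6, 7, 2]
r6 m[φ5→X7] = [0, 7, 2, 9]
r6 m[X14→φ0] = [0, 0, 0, 0]
r6 m[X13→φ1] = [12, 12, 9, 12]
r6 m[X13→φ2] = [5, 2, 2, 2]
r6 m[X7→φ2] = [8, 13, 9, 11]
r6 m[X7→φ4] = [8, 11, 4, 15]
r6 m[X7→φ5] = [16, 10, 9, 8]
r6 m[X5→φ1] = [3, 2, 9, 9]
r6 m[X5→φ3] = [11, 9, 10, 10]
r6 m[X2→φ0] = [11, 14, 14, 14]
r6 m[X2→φ1] = [0, 0, 0, 1]
r6 m[X3→φ0] = [0, 0, 0, 0]
r7 m[φ0→X14] = [11, 14, 13, 13]
r7 m[φ0→X2] = [0, 0, 0, 1]
r7 m[φ0→X3] = [14, 14, 11, 14]
r7 m[φ1→X13] = [5, 2, 2, 2]
r7 m[φ1→X5] = [11, 9, 10, 10]
r7 m[φ1→X2] = [11, 14, 14, 14]
r7 m[φ2→X13] = [12, 12, 9, 12]
r7 m[φ2→X7] = [8, 4, 2, 6]
r7 m[φ3→X5] = [3, 2, 9, 9]
r7 m[φ4→X7] = [8, 6, 7, 2]
r7 m[φ5→X7] = [0, 7, 2, 9]
r7 m[X14→φ0] = [0, 0, 0, 0]
r7 m[X13→φ1] = [12, 12, 9, 12]
r7 m[X13→φ2] = [5, 2, 2, 2]
r7 m[X7→φ2] = [8, 13, 9, 11]
r7 m[X7→φ4] = [8, 11, 4, 15]
r7 m[X7→φ5] = [16, 10, 9, 8]
r7 m[X5→φ1] = [3, 2, 9, 9]
r7 m[X5→φ3] = [11, 9, 10, 10]
r7 m[X2→φ0] = [11, 14, 14, 14]
r7 m[X2→φ1] = [0, 0, 0, 1]
r7 m[X3→φ0] = [0, 0, 0, 0]
r8 m[φ0→X14] = [11, 14, 13, 13]
r8 m[φ0→X2] = [0, 0, 0, 1]
r8 m[φ0→X3] = [14, 14, 11, 14]
r8 m[φ1→X13] = [5, 2, 2, 2]
r8 m[φ1→X5] = [11, 9, 10, 10]
r8 m[φ1→X2] = [11, 14, 14, 14]
r8 m[φ2→X13] = [12, 12, 9, 12]
r8 m[φ2→X7] = [8, 4, 2, 6]
r8 m[φ3→X5] = [3, 2, 9, 9]
r8 m[φ4→X7] = [8, 6, 7, 2]
r8 m[φ5→X7] = [0, 7, 2, 9]
r8 m[X14→φ0] = [0, 0, 0, 0]
r8 m[X13→φ1] = [12, 12, 9, 12]
r8 m[X13→φ2] = [5, 2, 2, 2]
r8 m[X7→φ2] = [8, 13, 9, 11]
r8 m[X7→φ4] = [8, 11, 4, 15]
r8 m[X7→φ5] = [16, 10, 9, 8]
r8 m[X5→φ1] = [3, 2, 9, 9]
r8 m[X5→φ3] = [11, 9, 10, 10]
r8 m[X2→φ0] = [11, 14, 14, 14]
r8 m[X2→φ1] = [0, 0, 0, 1]
r8 m[X3→φ0] = [0, 0, 0, 0]
fixed point reached at round 8
b[X2] = ⊗ incoming = [11, 14, 14, 15]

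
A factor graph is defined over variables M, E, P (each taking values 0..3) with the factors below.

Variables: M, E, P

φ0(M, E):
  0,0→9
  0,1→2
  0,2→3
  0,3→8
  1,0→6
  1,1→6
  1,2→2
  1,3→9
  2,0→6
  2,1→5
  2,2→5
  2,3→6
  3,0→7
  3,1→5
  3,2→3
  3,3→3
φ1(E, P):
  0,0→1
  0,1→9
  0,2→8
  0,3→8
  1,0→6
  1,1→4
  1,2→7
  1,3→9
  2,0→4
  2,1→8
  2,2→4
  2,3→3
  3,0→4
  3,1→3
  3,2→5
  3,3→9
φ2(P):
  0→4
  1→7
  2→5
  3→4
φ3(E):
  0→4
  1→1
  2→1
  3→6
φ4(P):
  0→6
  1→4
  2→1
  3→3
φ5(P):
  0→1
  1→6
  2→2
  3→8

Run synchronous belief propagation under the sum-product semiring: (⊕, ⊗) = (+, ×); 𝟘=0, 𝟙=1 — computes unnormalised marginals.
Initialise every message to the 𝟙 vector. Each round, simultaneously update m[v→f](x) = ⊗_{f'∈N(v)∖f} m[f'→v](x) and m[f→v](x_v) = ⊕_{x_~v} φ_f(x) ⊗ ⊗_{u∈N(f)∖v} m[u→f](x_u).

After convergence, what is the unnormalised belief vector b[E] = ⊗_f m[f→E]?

b[E] = [267008, 31500, 22984, 236184]

init: all messages = 𝟙 over 4 values
r1 m[φ0→M] = [22, 23, 22, 18]
r1 m[φ0→E] = [28, 18, 13, 26]
r1 m[φ1→E] = [26, 26, 19, 21]
r1 m[φ1→P] = [15, 24, 24, 29]
r1 m[φ2→P] = [4, 7, 5, 4]
r1 m[φ3→E] = [4, 1, 1, 6]
r1 m[φ4→P] = [6, 4, 1, 3]
r1 m[φ5→P] = [1, 6, 2, 8]
r1 m[M→φ0] = [1, 1, 1, 1]
r1 m[E→φ0] = [1, 1, 1, 1]
r1 m[E→φ1] = [1, 1, 1, 1]
r1 m[E→φ3] = [1, 1, 1, 1]
r1 m[P→φ1] = [1, 1, 1, 1]
r1 m[P→φ2] = [1, 1, 1, 1]
r1 m[P→φ4] = [1, 1, 1, 1]
r1 m[P→φ5] = [1, 1, 1, 1]
r2 m[φ0→M] = [22, 23, 22, 18]
r2 m[φ0→E] = [28, 18, 13, 26]
r2 m[φ1→E] = [26, 26, 19, 21]
r2 m[φ1→P] = [15, 24, 24, 29]
r2 m[φ2→P] = [4, 7, 5, 4]
r2 m[φ3→E] = [4, 1, 1, 6]
r2 m[φ4→P] = [6, 4, 1, 3]
r2 m[φ5→P] = [1, 6, 2, 8]
r2 m[M→φ0] = [1, 1, 1, 1]
r2 m[E→φ0] = [104, 26, 19, 126]
r2 m[E→φ1] = [112, 18, 13, 156]
r2 m[E→φ3] = [728, 468, 247, 546]
r2 m[P→φ1] = [24, 168, 10, 96]
r2 m[P→φ2] = [90, 576, 48, 696]
r2 m[P→φ4] = [60, 1008, 240, 928]
r2 m[P→φ5] = [360, 672, 120, 348]
r3 m[φ0→M] = [2053, 1952, 1605, 1293]
r3 m[φ0→E] = [28, 18, 13, 26]
r3 m[φ1→E] = [2384, 1750, 1768, 1514]
r3 m[φ1→P] = [896, 1652, 1854, 2501]
r3 m[φ2→P] = [4, 7, 5, 4]
r3 m[φ3→E] = [4, 1, 1, 6]
r3 m[φ4→P] = [6, 4, 1, 3]
r3 m[φ5→P] = [1, 6, 2, 8]
r3 m[M→φ0] = [1, 1, 1, 1]
r3 m[E→φ0] = [104, 26, 19, 126]
r3 m[E→φ1] = [112, 18, 13, 156]
r3 m[E→φ3] = [728, 468, 247, 546]
r3 m[P→φ1] = [24, 168, 10, 96]
r3 m[P→φ2] = [90, 576, 48, 696]
r3 m[P→φ4] = [60, 1008, 240, 928]
r3 m[P→φ5] = [360, 672, 120, 348]
r4 m[φ0→M] = [2053, 1952, 1605, 1293]
r4 m[φ0→E] = [28, 18, 13, 26]
r4 m[φ1→E] = [2384, 1750, 1768, 1514]
r4 m[φ1→P] = [896, 1652, 1854, 2501]
r4 m[φ2→P] = [4, 7, 5, 4]
r4 m[φ3→E] = [4, 1, 1, 6]
r4 m[φ4→P] = [6, 4, 1, 3]
r4 m[φ5→P] = [1, 6, 2, 8]
r4 m[M→φ0] = [1, 1, 1, 1]
r4 m[E→φ0] = [9536, 1750, 1768, 9084]
r4 m[E→φ1] = [112, 18, 13, 156]
r4 m[E→φ3] = [66752, 31500, 22984, 39364]
r4 m[P→φ1] = [24, 168, 10, 96]
r4 m[P→φ2] = [5376, 39648, 3708, 60024]
r4 m[P→φ4] = [3584, 69384, 18540, 80032]
r4 m[P→φ5] = [21504, 46256, 9270, 30012]
r5 m[φ0→M] = [167300, 153008, 129310, 108058]
r5 m[φ0→E] = [28, 18, 13, 26]
r5 m[φ1→E] = [2384, 1750, 1768, 1514]
r5 m[φ1→P] = [896, 1652, 1854, 2501]
r5 m[φ2→P] = [4, 7, 5, 4]
r5 m[φ3→E] = [4, 1, 1, 6]
r5 m[φ4→P] = [6, 4, 1, 3]
r5 m[φ5→P] = [1, 6, 2, 8]
r5 m[M→φ0] = [1, 1, 1, 1]
r5 m[E→φ0] = [9536, 1750, 1768, 9084]
r5 m[E→φ1] = [112, 18, 13, 156]
r5 m[E→φ3] = [66752, 31500, 22984, 39364]
r5 m[P→φ1] = [24, 168, 10, 96]
r5 m[P→φ2] = [5376, 39648, 3708, 60024]
r5 m[P→φ4] = [3584, 69384, 18540, 80032]
r5 m[P→φ5] = [21504, 46256, 9270, 30012]
r6 m[φ0→M] = [167300, 153008, 129310, 108058]
r6 m[φ0→E] = [28, 18, 13, 26]
r6 m[φ1→E] = [2384, 1750, 1768, 1514]
r6 m[φ1→P] = [896, 1652, 1854, 2501]
r6 m[φ2→P] = [4, 7, 5, 4]
r6 m[φ3→E] = [4, 1, 1, 6]
r6 m[φ4→P] = [6, 4, 1, 3]
r6 m[φ5→P] = [1, 6, 2, 8]
r6 m[M→φ0] = [1, 1, 1, 1]
r6 m[E→φ0] = [9536, 1750, 1768, 9084]
r6 m[E→φ1] = [112, 18, 13, 156]
r6 m[E→φ3] = [66752, 31500, 22984, 39364]
r6 m[P→φ1] = [24, 168, 10, 96]
r6 m[P→φ2] = [5376, 39648, 3708, 60024]
r6 m[P→φ4] = [3584, 69384, 18540, 80032]
r6 m[P→φ5] = [21504, 46256, 9270, 30012]
fixed point reached at round 6
b[E] = ⊗ incoming = [267008, 31500, 22984, 236184]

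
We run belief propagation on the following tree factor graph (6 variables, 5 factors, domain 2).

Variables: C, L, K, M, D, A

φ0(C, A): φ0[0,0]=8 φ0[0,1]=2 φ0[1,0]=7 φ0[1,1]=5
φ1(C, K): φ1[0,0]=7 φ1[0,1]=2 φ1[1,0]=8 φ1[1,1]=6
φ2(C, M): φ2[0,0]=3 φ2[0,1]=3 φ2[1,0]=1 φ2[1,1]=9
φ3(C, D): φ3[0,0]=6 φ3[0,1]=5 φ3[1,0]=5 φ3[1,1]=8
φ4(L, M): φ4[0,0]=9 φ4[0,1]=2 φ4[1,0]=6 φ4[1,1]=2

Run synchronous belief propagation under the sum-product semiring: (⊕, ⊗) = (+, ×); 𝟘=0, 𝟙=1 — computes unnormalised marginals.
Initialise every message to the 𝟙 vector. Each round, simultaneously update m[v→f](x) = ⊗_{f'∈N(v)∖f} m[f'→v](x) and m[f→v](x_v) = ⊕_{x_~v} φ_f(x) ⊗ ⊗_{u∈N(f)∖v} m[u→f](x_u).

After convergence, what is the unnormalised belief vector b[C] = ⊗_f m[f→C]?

b[C] = [56430, 111384]

init: all messages = 𝟙 over 2 values
r1 m[φ0→C] = [10, 12]
r1 m[φ0→A] = [15, 7]
r1 m[φ1→C] = [9, 14]
r1 m[φ1→K] = [15, 8]
r1 m[φ2→C] = [6, 10]
r1 m[φ2→M] = [4, 12]
r1 m[φ3→C] = [11, 13]
r1 m[φ3→D] = [11, 13]
r1 m[φ4→L] = [11, 8]
r1 m[φ4→M] = [15, 4]
r1 m[C→φ0] = [1, 1]
r1 m[C→φ1] = [1, 1]
r1 m[C→φ2] = [1, 1]
r1 m[C→φ3] = [1, 1]
r1 m[L→φ4] = [1, 1]
r1 m[K→φ1] = [1, 1]
r1 m[M→φ2] = [1, 1]
r1 m[M→φ4] = [1, 1]
r1 m[D→φ3] = [1, 1]
r1 m[A→φ0] = [1, 1]
r2 m[φ0→C] = [10, 12]
r2 m[φ0→A] = [15, 7]
r2 m[φ1→C] = [9, 14]
r2 m[φ1→K] = [15, 8]
r2 m[φ2→C] = [6, 10]
r2 m[φ2→M] = [4, 12]
r2 m[φ3→C] = [11, 13]
r2 m[φ3→D] = [11, 13]
r2 m[φ4→L] = [11, 8]
r2 m[φ4→M] = [15, 4]
r2 m[C→φ0] = [594, 1820]
r2 m[C→φ1] = [660, 1560]
r2 m[C→φ2] = [990, 2184]
r2 m[C→φ3] = [540, 1680]
r2 m[L→φ4] = [1, 1]
r2 m[K→φ1] = [1, 1]
r2 m[M→φ2] = [15, 4]
r2 m[M→φ4] = [4, 12]
r2 m[D→φ3] = [1, 1]
r2 m[A→φ0] = [1, 1]
r3 m[φ0→C] = [10, 12]
r3 m[φ0→A] = [17492, 10288]
r3 m[φ1→C] = [9, 14]
r3 m[φ1→K] = [17100, 10680]
r3 m[φ2→C] = [57, 51]
r3 m[φ2→M] = [5154, 22626]
r3 m[φ3→C] = [11, 13]
r3 m[φ3→D] = [11640, 16140]
r3 m[φ4→L] = [60, 48]
r3 m[φ4→M] = [15, 4]
r3 m[C→φ0] = [594, 1820]
r3 m[C→φ1] = [660, 1560]
r3 m[C→φ2] = [990, 2184]
r3 m[C→φ3] = [540, 1680]
r3 m[L→φ4] = [1, 1]
r3 m[K→φ1] = [1, 1]
r3 m[M→φ2] = [15, 4]
r3 m[M→φ4] = [4, 12]
r3 m[D→φ3] = [1, 1]
r3 m[A→φ0] = [1, 1]
r4 m[φ0→C] = [10, 12]
r4 m[φ0→A] = [17492, 10288]
r4 m[φ1→C] = [9, 14]
r4 m[φ1→K] = [17100, 10680]
r4 m[φ2→C] = [57, 51]
r4 m[φ2→M] = [5154, 22626]
r4 m[φ3→C] = [11, 13]
r4 m[φ3→D] = [11640, 16140]
r4 m[φ4→L] = [60, 48]
r4 m[φ4→M] = [15, 4]
r4 m[C→φ0] = [5643, 9282]
r4 m[C→φ1] = [6270, 7956]
r4 m[C→φ2] = [990, 2184]
r4 m[C→φ3] = [5130, 8568]
r4 m[L→φ4] = [1, 1]
r4 m[K→φ1] = [1, 1]
r4 m[M→φ2] = [15, 4]
r4 m[M→φ4] = [5154, 22626]
r4 m[D→φ3] = [1, 1]
r4 m[A→φ0] = [1, 1]
r5 m[φ0→C] = [10, 12]
r5 m[φ0→A] = [110118, 57696]
r5 m[φ1→C] = [9, 14]
r5 m[φ1→K] = [107538, 60276]
r5 m[φ2→C] = [57, 51]
r5 m[φ2→M] = [5154, 22626]
r5 m[φ3→C] = [11, 13]
r5 m[φ3→D] = [73620, 94194]
r5 m[φ4→L] = [91638, 76176]
r5 m[φ4→M] = [15, 4]
r5 m[C→φ0] = [5643, 9282]
r5 m[C→φ1] = [6270, 7956]
r5 m[C→φ2] = [990, 2184]
r5 m[C→φ3] = [5130, 8568]
r5 m[L→φ4] = [1, 1]
r5 m[K→φ1] = [1, 1]
r5 m[M→φ2] = [15, 4]
r5 m[M→φ4] = [5154, 22626]
r5 m[D→φ3] = [1, 1]
r5 m[A→φ0] = [1, 1]
r6 m[φ0→C] = [10, 12]
r6 m[φ0→A] = [110118, 57696]
r6 m[φ1→C] = [9, 14]
r6 m[φ1→K] = [107538, 60276]
r6 m[φ2→C] = [57, 51]
r6 m[φ2→M] = [5154, 22626]
r6 m[φ3→C] = [11, 13]
r6 m[φ3→D] = [73620, 94194]
r6 m[φ4→L] = [91638, 76176]
r6 m[φ4→M] = [15, 4]
r6 m[C→φ0] = [5643, 9282]
r6 m[C→φ1] = [6270, 7956]
r6 m[C→φ2] = [990, 2184]
r6 m[C→φ3] = [5130, 8568]
r6 m[L→φ4] = [1, 1]
r6 m[K→φ1] = [1, 1]
r6 m[M→φ2] = [15, 4]
r6 m[M→φ4] = [5154, 22626]
r6 m[D→φ3] = [1, 1]
r6 m[A→φ0] = [1, 1]
fixed point reached at round 6
b[C] = ⊗ incoming = [56430, 111384]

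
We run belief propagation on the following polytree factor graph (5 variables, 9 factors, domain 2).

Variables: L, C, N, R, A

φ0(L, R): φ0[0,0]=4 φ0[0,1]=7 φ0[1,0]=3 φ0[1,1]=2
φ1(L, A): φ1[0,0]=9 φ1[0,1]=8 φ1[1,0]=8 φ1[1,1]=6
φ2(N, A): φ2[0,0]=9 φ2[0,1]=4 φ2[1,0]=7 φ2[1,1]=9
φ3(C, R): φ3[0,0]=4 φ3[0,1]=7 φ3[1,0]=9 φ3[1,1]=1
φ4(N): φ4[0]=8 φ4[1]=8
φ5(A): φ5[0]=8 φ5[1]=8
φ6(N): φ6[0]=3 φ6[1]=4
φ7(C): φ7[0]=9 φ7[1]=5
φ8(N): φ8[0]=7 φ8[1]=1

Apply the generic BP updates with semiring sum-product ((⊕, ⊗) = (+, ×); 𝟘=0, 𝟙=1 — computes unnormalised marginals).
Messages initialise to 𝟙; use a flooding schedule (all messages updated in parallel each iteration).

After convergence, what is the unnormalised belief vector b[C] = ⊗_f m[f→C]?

b[C] = [145843776, 62874560]

init: all messages = 𝟙 over 2 values
r1 m[φ0→L] = [11, 5]
r1 m[φ0→R] = [7, 9]
r1 m[φ1→L] = [17, 14]
r1 m[φ1→A] = [17, 14]
r1 m[φ2→N] = [13, 16]
r1 m[φ2→A] = [16, 13]
r1 m[φ3→C] = [11, 10]
r1 m[φ3→R] = [13, 8]
r1 m[φ4→N] = [8, 8]
r1 m[φ5→A] = [8, 8]
r1 m[φ6→N] = [3, 4]
r1 m[φ7→C] = [9, 5]
r1 m[φ8→N] = [7, 1]
r1 m[L→φ0] = [1, 1]
r1 m[L→φ1] = [1, 1]
r1 m[C→φ3] = [1, 1]
r1 m[C→φ7] = [1, 1]
r1 m[N→φ2] = [1, 1]
r1 m[N→φ4] = [1, 1]
r1 m[N→φ6] = [1, 1]
r1 m[N→φ8] = [1, 1]
r1 m[R→φ0] = [1, 1]
r1 m[R→φ3] = [1, 1]
r1 m[A→φ1] = [1, 1]
r1 m[A→φ2] = [1, 1]
r1 m[A→φ5] = [1, 1]
r2 m[φ0→L] = [11, 5]
r2 m[φ0→R] = [7, 9]
r2 m[φ1→L] = [17, 14]
r2 m[φ1→A] = [17, 14]
r2 m[φ2→N] = [13, 16]
r2 m[φ2→A] = [16, 13]
r2 m[φ3→C] = [11, 10]
r2 m[φ3→R] = [13, 8]
r2 m[φ4→N] = [8, 8]
r2 m[φ5→A] = [8, 8]
r2 m[φ6→N] = [3, 4]
r2 m[φ7→C] = [9, 5]
r2 m[φ8→N] = [7, 1]
r2 m[L→φ0] = [17, 14]
r2 m[L→φ1] = [11, 5]
r2 m[C→φ3] = [9, 5]
r2 m[C→φ7] = [11, 10]
r2 m[N→φ2] = [168, 32]
r2 m[N→φ4] = [273, 64]
r2 m[N→φ6] = [728, 128]
r2 m[N→φ8] = [312, 512]
r2 m[R→φ0] = [13, 8]
r2 m[R→φ3] = [7, 9]
r2 m[A→φ1] = [128, 104]
r2 m[A→φ2] = [136, 112]
r2 m[A→φ5] = [272, 182]
r3 m[φ0→L] = [108, 55]
r3 m[φ0→R] = [110, 147]
r3 m[φ1→L] = [1984, 1648]
r3 m[φ1→A] = [139, 118]
r3 m[φ2→N] = [1672, 1960]
r3 m[φ2→A] = [1736, 960]
r3 m[φ3→C] = [91, 72]
r3 m[φ3→R] = [81, 68]
r3 m[φ4→N] = [8, 8]
r3 m[φ5→A] = [8, 8]
r3 m[φ6→N] = [3, 4]
r3 m[φ7→C] = [9, 5]
r3 m[φ8→N] = [7, 1]
r3 m[L→φ0] = [17, 14]
r3 m[L→φ1] = [11, 5]
r3 m[C→φ3] = [9, 5]
r3 m[C→φ7] = [11, 10]
r3 m[N→φ2] = [168, 32]
r3 m[N→φ4] = [273, 64]
r3 m[N→φ6] = [728, 128]
r3 m[N→φ8] = [312, 512]
r3 m[R→φ0] = [13, 8]
r3 m[R→φ3] = [7, 9]
r3 m[A→φ1] = [128, 104]
r3 m[A→φ2] = [136, 112]
r3 m[A→φ5] = [272, 182]
r4 m[φ0→L] = [108, 55]
r4 m[φ0→R] = [110, 147]
r4 m[φ1→L] = [1984, 1648]
r4 m[φ1→A] = [139, 118]
r4 m[φ2→N] = [1672, 1960]
r4 m[φ2→A] = [1736, 960]
r4 m[φ3→C] = [91, 72]
r4 m[φ3→R] = [81, 68]
r4 m[φ4→N] = [8, 8]
r4 m[φ5→A] = [8, 8]
r4 m[φ6→N] = [3, 4]
r4 m[φ7→C] = [9, 5]
r4 m[φ8→N] = [7, 1]
r4 m[L→φ0] = [1984, 1648]
r4 m[L→φ1] = [108, 55]
r4 m[C→φ3] = [9, 5]
r4 m[C→φ7] = [91, 72]
r4 m[N→φ2] = [168, 32]
r4 m[N→φ4] = [35112, 7840]
r4 m[N→φ6] = [93632, 15680]
r4 m[N→φ8] = [40128, 62720]
r4 m[R→φ0] = [81, 68]
r4 m[R→φ3] = [110, 147]
r4 m[A→φ1] = [13888, 7680]
r4 m[A→φ2] = [1112, 944]
r4 m[A→φ5] = [241304, 113280]
r5 m[φ0→L] = [800, 379]
r5 m[φ0→R] = [12880, 17184]
r5 m[φ1→L] = [186432, 157184]
r5 m[φ1→A] = [1412, 1194]
r5 m[φ2→N] = [13784, 16280]
r5 m[φ2→A] = [1736, 960]
r5 m[φ3→C] = [1469, 1137]
r5 m[φ3→R] = [81, 68]
r5 m[φ4→N] = [8, 8]
r5 m[φ5→A] = [8, 8]
r5 m[φ6→N] = [3, 4]
r5 m[φ7→C] = [9, 5]
r5 m[φ8→N] = [7, 1]
r5 m[L→φ0] = [1984, 1648]
r5 m[L→φ1] = [108, 55]
r5 m[C→φ3] = [9, 5]
r5 m[C→φ7] = [91, 72]
r5 m[N→φ2] = [168, 32]
r5 m[N→φ4] = [35112, 7840]
r5 m[N→φ6] = [93632, 15680]
r5 m[N→φ8] = [40128, 62720]
r5 m[R→φ0] = [81, 68]
r5 m[R→φ3] = [110, 147]
r5 m[A→φ1] = [13888, 7680]
r5 m[A→φ2] = [1112, 944]
r5 m[A→φ5] = [241304, 113280]
r6 m[φ0→L] = [800, 379]
r6 m[φ0→R] = [12880, 17184]
r6 m[φ1→L] = [186432, 157184]
r6 m[φ1→A] = [1412, 1194]
r6 m[φ2→N] = [13784, 16280]
r6 m[φ2→A] = [1736, 960]
r6 m[φ3→C] = [1469, 1137]
r6 m[φ3→R] = [81, 68]
r6 m[φ4→N] = [8, 8]
r6 m[φ5→A] = [8, 8]
r6 m[φ6→N] = [3, 4]
r6 m[φ7→C] = [9, 5]
r6 m[φ8→N] = [7, 1]
r6 m[L→φ0] = [186432, 157184]
r6 m[L→φ1] = [800, 379]
r6 m[C→φ3] = [9, 5]
r6 m[C→φ7] = [1469, 1137]
r6 m[N→φ2] = [168, 32]
r6 m[N→φ4] = [289464, 65120]
r6 m[N→φ6] = [771904, 130240]
r6 m[N→φ8] = [330816, 520960]
r6 m[R→φ0] = [81, 68]
r6 m[R→φ3] = [12880, 17184]
r6 m[A→φ1] = [13888, 7680]
r6 m[A→φ2] = [11296, 9552]
r6 m[A→φ5] = [2451232, 1146240]
r7 m[φ0→L] = [800, 379]
r7 m[φ0→R] = [1217280, 1619392]
r7 m[φ1→L] = [186432, 157184]
r7 m[φ1→A] = [10232, 8674]
r7 m[φ2→N] = [139872, 165040]
r7 m[φ2→A] = [1736, 960]
r7 m[φ3→C] = [171808, 133104]
r7 m[φ3→R] = [81, 68]
r7 m[φ4→N] = [8, 8]
r7 m[φ5→A] = [8, 8]
r7 m[φ6→N] = [3, 4]
r7 m[φ7→C] = [9, 5]
r7 m[φ8→N] = [7, 1]
r7 m[L→φ0] = [186432, 157184]
r7 m[L→φ1] = [800, 379]
r7 m[C→φ3] = [9, 5]
r7 m[C→φ7] = [1469, 1137]
r7 m[N→φ2] = [168, 32]
r7 m[N→φ4] = [289464, 65120]
r7 m[N→φ6] = [771904, 130240]
r7 m[N→φ8] = [330816, 520960]
r7 m[R→φ0] = [81, 68]
r7 m[R→φ3] = [12880, 17184]
r7 m[A→φ1] = [13888, 7680]
r7 m[A→φ2] = [11296, 9552]
r7 m[A→φ5] = [2451232, 1146240]
r8 m[φ0→L] = [800, 379]
r8 m[φ0→R] = [1217280, 1619392]
r8 m[φ1→L] = [186432, 157184]
r8 m[φ1→A] = [10232, 8674]
r8 m[φ2→N] = [139872, 165040]
r8 m[φ2→A] = [1736, 960]
r8 m[φ3→C] = [171808, 133104]
r8 m[φ3→R] = [81, 68]
r8 m[φ4→N] = [8, 8]
r8 m[φ5→A] = [8, 8]
r8 m[φ6→N] = [3, 4]
r8 m[φ7→C] = [9, 5]
r8 m[φ8→N] = [7, 1]
r8 m[L→φ0] = [186432, 157184]
r8 m[L→φ1] = [800, 379]
r8 m[C→φ3] = [9, 5]
r8 m[C→φ7] = [171808, 133104]
r8 m[N→φ2] = [168, 32]
r8 m[N→φ4] = [2937312, 660160]
r8 m[N→φ6] = [7832832, 1320320]
r8 m[N→φ8] = [3356928, 5281280]
r8 m[R→φ0] = [81, 68]
r8 m[R→φ3] = [1217280, 1619392]
r8 m[A→φ1] = [13888, 7680]
r8 m[A→φ2] = [81856, 69392]
r8 m[A→φ5] = [17762752, 8327040]
r9 m[φ0→L] = [800, 379]
r9 m[φ0→R] = [1217280, 1619392]
r9 m[φ1→L] = [186432, 157184]
r9 m[φ1→A] = [10232, 8674]
r9 m[φ2→N] = [1014272, 1197520]
r9 m[φ2→A] = [1736, 960]
r9 m[φ3→C] = [16204864, 12574912]
r9 m[φ3→R] = [81, 68]
r9 m[φ4→N] = [8, 8]
r9 m[φ5→A] = [8, 8]
r9 m[φ6→N] = [3, 4]
r9 m[φ7→C] = [9, 5]
r9 m[φ8→N] = [7, 1]
r9 m[L→φ0] = [186432, 157184]
r9 m[L→φ1] = [800, 379]
r9 m[C→φ3] = [9, 5]
r9 m[C→φ7] = [171808, 133104]
r9 m[N→φ2] = [168, 32]
r9 m[N→φ4] = [2937312, 660160]
r9 m[N→φ6] = [7832832, 1320320]
r9 m[N→φ8] = [3356928, 5281280]
r9 m[R→φ0] = [81, 68]
r9 m[R→φ3] = [1217280, 1619392]
r9 m[A→φ1] = [13888, 7680]
r9 m[A→φ2] = [81856, 69392]
r9 m[A→φ5] = [17762752, 8327040]
r10 m[φ0→L] = [800, 379]
r10 m[φ0→R] = [1217280, 1619392]
r10 m[φ1→L] = [186432, 157184]
r10 m[φ1→A] = [10232, 8674]
r10 m[φ2→N] = [1014272, 1197520]
r10 m[φ2→A] = [1736, 960]
r10 m[φ3→C] = [16204864, 12574912]
r10 m[φ3→R] = [81, 68]
r10 m[φ4→N] = [8, 8]
r10 m[φ5→A] = [8, 8]
r10 m[φ6→N] = [3, 4]
r10 m[φ7→C] = [9, 5]
r10 m[φ8→N] = [7, 1]
r10 m[L→φ0] = [186432, 157184]
r10 m[L→φ1] = [800, 379]
r10 m[C→φ3] = [9, 5]
r10 m[C→φ7] = [16204864, 12574912]
r10 m[N→φ2] = [168, 32]
r10 m[N→φ4] = [21299712, 4790080]
r10 m[N→φ6] = [56799232, 9580160]
r10 m[N→φ8] = [24342528, 38320640]
r10 m[R→φ0] = [81, 68]
r10 m[R→φ3] = [1217280, 1619392]
r10 m[A→φ1] = [13888, 7680]
r10 m[A→φ2] = [81856, 69392]
r10 m[A→φ5] = [17762752, 8327040]
r11 m[φ0→L] = [800, 379]
r11 m[φ0→R] = [1217280, 1619392]
r11 m[φ1→L] = [186432, 157184]
r11 m[φ1→A] = [10232, 8674]
r11 m[φ2→N] = [1014272, 1197520]
r11 m[φ2→A] = [1736, 960]
r11 m[φ3→C] = [16204864, 12574912]
r11 m[φ3→R] = [81, 68]
r11 m[φ4→N] = [8, 8]
r11 m[φ5→A] = [8, 8]
r11 m[φ6→N] = [3, 4]
r11 m[φ7→C] = [9, 5]
r11 m[φ8→N] = [7, 1]
r11 m[L→φ0] = [186432, 157184]
r11 m[L→φ1] = [800, 379]
r11 m[C→φ3] = [9, 5]
r11 m[C→φ7] = [16204864, 12574912]
r11 m[N→φ2] = [168, 32]
r11 m[N→φ4] = [21299712, 4790080]
r11 m[N→φ6] = [56799232, 9580160]
r11 m[N→φ8] = [24342528, 38320640]
r11 m[R→φ0] = [81, 68]
r11 m[R→φ3] = [1217280, 1619392]
r11 m[A→φ1] = [13888, 7680]
r11 m[A→φ2] = [81856, 69392]
r11 m[A→φ5] = [17762752, 8327040]
fixed point reached at round 11
b[C] = ⊗ incoming = [145843776, 62874560]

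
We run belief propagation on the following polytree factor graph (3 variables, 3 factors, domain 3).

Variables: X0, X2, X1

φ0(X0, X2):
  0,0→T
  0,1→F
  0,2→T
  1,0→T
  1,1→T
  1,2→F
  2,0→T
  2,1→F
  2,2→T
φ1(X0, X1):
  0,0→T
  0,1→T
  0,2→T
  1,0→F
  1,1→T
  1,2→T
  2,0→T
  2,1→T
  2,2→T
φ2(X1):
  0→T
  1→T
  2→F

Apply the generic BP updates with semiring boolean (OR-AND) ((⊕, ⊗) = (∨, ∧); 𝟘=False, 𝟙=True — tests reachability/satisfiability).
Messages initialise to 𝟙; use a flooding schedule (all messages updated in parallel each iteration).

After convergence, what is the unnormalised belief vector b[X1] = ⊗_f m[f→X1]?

b[X1] = [T, T, F]

init: all messages = 𝟙 over 3 values
r1 m[φ0→X0] = [T, T, T]
r1 m[φ0→X2] = [T, T, T]
r1 m[φ1→X0] = [T, T, T]
r1 m[φ1→X1] = [T, T, T]
r1 m[φ2→X1] = [T, T, F]
r1 m[X0→φ0] = [T, T, T]
r1 m[X0→φ1] = [T, T, T]
r1 m[X2→φ0] = [T, T, T]
r1 m[X1→φ1] = [T, T, T]
r1 m[X1→φ2] = [T, T, T]
r2 m[φ0→X0] = [T, T, T]
r2 m[φ0→X2] = [T, T, T]
r2 m[φ1→X0] = [T, T, T]
r2 m[φ1→X1] = [T, T, T]
r2 m[φ2→X1] = [T, T, F]
r2 m[X0→φ0] = [T, T, T]
r2 m[X0→φ1] = [T, T, T]
r2 m[X2→φ0] = [T, T, T]
r2 m[X1→φ1] = [T, T, F]
r2 m[X1→φ2] = [T, T, T]
r3 m[φ0→X0] = [T, T, T]
r3 m[φ0→X2] = [T, T, T]
r3 m[φ1→X0] = [T, T, T]
r3 m[φ1→X1] = [T, T, T]
r3 m[φ2→X1] = [T, T, F]
r3 m[X0→φ0] = [T, T, T]
r3 m[X0→φ1] = [T, T, T]
r3 m[X2→φ0] = [T, T, T]
r3 m[X1→φ1] = [T, T, F]
r3 m[X1→φ2] = [T, T, T]
fixed point reached at round 3
b[X1] = ⊗ incoming = [T, T, F]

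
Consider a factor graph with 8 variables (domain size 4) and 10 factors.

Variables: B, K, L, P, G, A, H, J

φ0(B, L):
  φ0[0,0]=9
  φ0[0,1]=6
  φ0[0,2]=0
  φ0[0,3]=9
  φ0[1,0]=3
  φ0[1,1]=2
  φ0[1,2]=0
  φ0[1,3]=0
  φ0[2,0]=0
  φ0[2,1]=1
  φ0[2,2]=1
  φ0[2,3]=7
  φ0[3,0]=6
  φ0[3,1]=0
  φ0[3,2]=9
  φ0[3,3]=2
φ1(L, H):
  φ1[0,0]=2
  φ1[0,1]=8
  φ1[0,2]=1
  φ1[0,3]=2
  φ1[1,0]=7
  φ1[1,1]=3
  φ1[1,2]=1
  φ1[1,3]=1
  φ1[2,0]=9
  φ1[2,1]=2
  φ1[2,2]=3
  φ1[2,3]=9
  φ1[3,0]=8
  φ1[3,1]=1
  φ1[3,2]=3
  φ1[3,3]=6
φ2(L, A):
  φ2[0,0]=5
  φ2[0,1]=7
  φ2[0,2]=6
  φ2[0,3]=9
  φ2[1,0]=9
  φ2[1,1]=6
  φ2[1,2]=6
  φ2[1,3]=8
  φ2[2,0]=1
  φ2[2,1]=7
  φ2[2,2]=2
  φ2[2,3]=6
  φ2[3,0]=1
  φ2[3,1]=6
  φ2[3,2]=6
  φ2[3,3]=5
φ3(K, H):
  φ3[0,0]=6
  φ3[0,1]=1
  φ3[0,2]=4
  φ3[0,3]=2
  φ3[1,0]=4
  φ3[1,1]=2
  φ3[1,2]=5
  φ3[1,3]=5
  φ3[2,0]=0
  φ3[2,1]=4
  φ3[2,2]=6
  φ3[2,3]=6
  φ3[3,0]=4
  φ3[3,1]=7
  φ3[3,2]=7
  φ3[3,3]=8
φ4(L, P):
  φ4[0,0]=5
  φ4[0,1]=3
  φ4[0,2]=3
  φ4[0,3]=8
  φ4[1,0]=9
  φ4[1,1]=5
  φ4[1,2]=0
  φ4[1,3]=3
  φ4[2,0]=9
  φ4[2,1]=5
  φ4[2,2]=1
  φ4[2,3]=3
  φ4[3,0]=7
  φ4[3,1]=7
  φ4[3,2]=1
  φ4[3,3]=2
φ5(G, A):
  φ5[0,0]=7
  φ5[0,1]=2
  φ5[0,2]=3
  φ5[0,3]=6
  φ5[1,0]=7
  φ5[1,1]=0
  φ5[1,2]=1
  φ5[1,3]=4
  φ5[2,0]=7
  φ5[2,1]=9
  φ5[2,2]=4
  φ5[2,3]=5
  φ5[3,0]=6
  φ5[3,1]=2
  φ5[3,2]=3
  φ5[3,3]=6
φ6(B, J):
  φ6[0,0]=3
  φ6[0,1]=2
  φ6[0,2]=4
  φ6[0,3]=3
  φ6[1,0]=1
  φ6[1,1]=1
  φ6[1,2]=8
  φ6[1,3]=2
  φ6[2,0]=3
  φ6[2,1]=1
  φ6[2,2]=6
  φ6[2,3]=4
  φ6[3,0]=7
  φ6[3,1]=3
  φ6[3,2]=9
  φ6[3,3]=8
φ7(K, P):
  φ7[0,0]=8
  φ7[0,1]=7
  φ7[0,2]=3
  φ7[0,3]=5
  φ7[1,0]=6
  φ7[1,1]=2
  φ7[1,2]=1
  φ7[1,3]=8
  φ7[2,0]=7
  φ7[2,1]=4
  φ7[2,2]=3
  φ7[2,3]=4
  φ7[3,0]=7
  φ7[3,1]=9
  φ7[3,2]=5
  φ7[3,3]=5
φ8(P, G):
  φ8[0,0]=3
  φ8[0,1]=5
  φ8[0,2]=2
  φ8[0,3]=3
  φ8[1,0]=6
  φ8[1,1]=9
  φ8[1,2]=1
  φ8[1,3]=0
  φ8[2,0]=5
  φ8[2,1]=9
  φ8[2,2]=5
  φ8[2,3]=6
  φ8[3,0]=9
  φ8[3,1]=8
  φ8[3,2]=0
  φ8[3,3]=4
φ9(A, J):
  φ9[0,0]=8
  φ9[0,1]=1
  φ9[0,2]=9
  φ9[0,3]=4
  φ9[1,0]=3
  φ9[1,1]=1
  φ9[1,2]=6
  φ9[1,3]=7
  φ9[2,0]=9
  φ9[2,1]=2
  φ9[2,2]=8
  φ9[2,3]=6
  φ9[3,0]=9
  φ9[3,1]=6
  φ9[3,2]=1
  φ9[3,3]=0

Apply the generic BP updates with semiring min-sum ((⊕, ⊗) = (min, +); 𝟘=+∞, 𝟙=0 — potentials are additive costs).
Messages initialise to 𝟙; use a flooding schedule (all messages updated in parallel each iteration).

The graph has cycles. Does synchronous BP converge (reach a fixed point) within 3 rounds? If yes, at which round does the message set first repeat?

NOT CONVERGED within 3 rounds

init: all messages = 𝟙 over 4 values
r1 m[φ0→B] = [0, 0, 0, 0]
r1 m[φ0→L] = [0, 0, 0, 0]
r1 m[φ1→L] = [1, 1, 2, 1]
r1 m[φ1→H] = [2, 1, 1, 1]
r1 m[φ2→L] = [5, 6, 1, 1]
r1 m[φ2→A] = [1, 6, 2, 5]
r1 m[φ3→K] = [1, 2, 0, 4]
r1 m[φ3→H] = [0, 1, 4, 2]
r1 m[φ4→L] = [3, 0, 1, 1]
r1 m[φ4→P] = [5, 3, 0, 2]
r1 m[φ5→G] = [2, 0, 4, 2]
r1 m[φ5→A] = [6, 0, 1, 4]
r1 m[φ6→B] = [2, 1, 1, 3]
r1 m[φ6→J] = [1, 1, 4, 2]
r1 m[φ7→K] = [3, 1, 3, 5]
r1 m[φ7→P] = [6, 2, 1, 4]
r1 m[φ8→P] = [2, 0, 5, 0]
r1 m[φ8→G] = [3, 5, 0, 0]
r1 m[φ9→A] = [1, 1, 2, 0]
r1 m[φ9→J] = [3, 1, 1, 0]
r1 m[B→φ0] = [0, 0, 0, 0]
r1 m[B→φ6] = [0, 0, 0, 0]
r1 m[K→φ3] = [0, 0, 0, 0]
r1 m[K→φ7] = [0, 0, 0, 0]
r1 m[L→φ0] = [0, 0, 0, 0]
r1 m[L→φ1] = [0, 0, 0, 0]
r1 m[L→φ2] = [0, 0, 0, 0]
r1 m[L→φ4] = [0, 0, 0, 0]
r1 m[P→φ4] = [0, 0, 0, 0]
r1 m[P→φ7] = [0, 0, 0, 0]
r1 m[P→φ8] = [0, 0, 0, 0]
r1 m[G→φ5] = [0, 0, 0, 0]
r1 m[G→φ8] = [0, 0, 0, 0]
r1 m[A→φ2] = [0, 0, 0, 0]
r1 m[A→φ5] = [0, 0, 0, 0]
r1 m[A→φ9] = [0, 0, 0, 0]
r1 m[H→φ1] = [0, 0, 0, 0]
r1 m[H→φ3] = [0, 0, 0, 0]
r1 m[J→φ6] = [0, 0, 0, 0]
r1 m[J→φ9] = [0, 0, 0, 0]
r2 m[φ0→B] = [0, 0, 0, 0]
r2 m[φ0→L] = [0, 0, 0, 0]
r2 m[φ1→L] = [1, 1, 2, 1]
r2 m[φ1→H] = [2, 1, 1, 1]
r2 m[φ2→L] = [5, 6, 1, 1]
r2 m[φ2→A] = [1, 6, 2, 5]
r2 m[φ3→K] = [1, 2, 0, 4]
r2 m[φ3→H] = [0, 1, 4, 2]
r2 m[φ4→L] = [3, 0, 1, 1]
r2 m[φ4→P] = [5, 3, 0, 2]
r2 m[φ5→G] = [2, 0, 4, 2]
r2 m[φ5→A] = [6, 0, 1, 4]
r2 m[φ6→B] = [2, 1, 1, 3]
r2 m[φ6→J] = [1, 1, 4, 2]
r2 m[φ7→K] = [3, 1, 3, 5]
r2 m[φ7→P] = [6, 2, 1, 4]
r2 m[φ8→P] = [2, 0, 5, 0]
r2 m[φ8→G] = [3, 5, 0, 0]
r2 m[φ9→A] = [1, 1, 2, 0]
r2 m[φ9→J] = [3, 1, 1, 0]
r2 m[B→φ0] = [2, 1, 1, 3]
r2 m[B→φ6] = [0, 0, 0, 0]
r2 m[K→φ3] = [3, 1, 3, 5]
r2 m[K→φ7] = [1, 2, 0, 4]
r2 m[L→φ0] = [9, 7, 4, 3]
r2 m[L→φ1] = [8, 6, 2, 2]
r2 m[L→φ2] = [4, 1, 3, 2]
r2 m[L→φ4] = [6, 7, 3, 2]
r2 m[P→φ4] = [8, 2, 6, 4]
r2 m[P→φ7] = [7, 3, 5, 2]
r2 m[P→φ8] = [11, 5, 1, 6]
r2 m[G→φ5] = [3, 5, 0, 0]
r2 m[G→φ8] = [2, 0, 4, 2]
r2 m[A→φ2] = [7, 1, 3, 4]
r2 m[A→φ5] = [2, 7, 4, 5]
r2 m[A→φ9] = [7, 6, 3, 9]
r2 m[H→φ1] = [0, 1, 4, 2]
r2 m[H→φ3] = [2, 1, 1, 1]
r2 m[J→φ6] = [3, 1, 1, 0]
r2 m[J→φ9] = [1, 1, 4, 2]
r3 m[φ0→B] = [4, 3, 5, 5]
r3 m[φ0→L] = [1, 2, 1, 1]
r3 m[φ1→L] = [2, 3, 3, 2]
r3 m[φ1→H] = [10, 3, 5, 7]
r3 m[φ2→L] = [8, 7, 5, 7]
r3 m[φ2→A] = [3, 7, 5, 7]
r3 m[φ3→K] = [2, 3, 2, 6]
r3 m[φ3→H] = [3, 3, 6, 5]
r3 m[φ4→L] = [5, 6, 7, 6]
r3 m[φ4→P] = [9, 8, 3, 4]
r3 m[φ5→G] = [7, 5, 8, 7]
r3 m[φ5→A] = [6, 2, 3, 5]
r3 m[φ6→B] = [3, 2, 2, 4]
r3 m[φ6→J] = [1, 1, 4, 2]
r3 m[φ7→K] = [7, 5, 6, 7]
r3 m[φ7→P] = [7, 4, 3, 4]
r3 m[φ8→P] = [5, 2, 7, 4]
r3 m[φ8→G] = [6, 10, 6, 5]
r3 m[φ9→A] = [2, 2, 3, 2]
r3 m[φ9→J] = [9, 5, 10, 9]
r3 m[B→φ0] = [2, 1, 1, 3]
r3 m[B→φ6] = [0, 0, 0, 0]
r3 m[K→φ3] = [3, 1, 3, 5]
r3 m[K→φ7] = [1, 2, 0, 4]
r3 m[L→φ0] = [9, 7, 4, 3]
r3 m[L→φ1] = [8, 6, 2, 2]
r3 m[L→φ2] = [4, 1, 3, 2]
r3 m[L→φ4] = [6, 7, 3, 2]
r3 m[P→φ4] = [8, 2, 6, 4]
r3 m[P→φ7] = [7, 3, 5, 2]
r3 m[P→φ8] = [11, 5, 1, 6]
r3 m[G→φ5] = [3, 5, 0, 0]
r3 m[G→φ8] = [2, 0, 4, 2]
r3 m[A→φ2] = [7, 1, 3, 4]
r3 m[A→φ5] = [2, 7, 4, 5]
r3 m[A→φ9] = [7, 6, 3, 9]
r3 m[H→φ1] = [0, 1, 4, 2]
r3 m[H→φ3] = [2, 1, 1, 1]
r3 m[J→φ6] = [3, 1, 1, 0]
r3 m[J→φ9] = [1, 1, 4, 2]
no fixed point within 3 rounds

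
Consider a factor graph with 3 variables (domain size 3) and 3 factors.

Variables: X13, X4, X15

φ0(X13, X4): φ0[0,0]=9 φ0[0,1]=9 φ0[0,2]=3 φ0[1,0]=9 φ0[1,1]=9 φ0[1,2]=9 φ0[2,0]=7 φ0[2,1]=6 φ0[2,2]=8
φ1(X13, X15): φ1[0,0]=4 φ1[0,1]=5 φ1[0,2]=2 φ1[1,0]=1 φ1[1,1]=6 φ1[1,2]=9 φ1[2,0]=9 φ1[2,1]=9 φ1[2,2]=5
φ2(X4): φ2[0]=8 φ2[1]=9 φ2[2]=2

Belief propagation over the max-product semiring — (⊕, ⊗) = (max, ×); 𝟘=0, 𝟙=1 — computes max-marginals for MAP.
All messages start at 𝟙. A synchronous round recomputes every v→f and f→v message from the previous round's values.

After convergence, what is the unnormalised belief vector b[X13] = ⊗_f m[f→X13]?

b[X13] = [405, 729, 504]

init: all messages = 𝟙 over 3 values
r1 m[φ0→X13] = [9, 9, 8]
r1 m[φ0→X4] = [9, 9, 9]
r1 m[φ1→X13] = [5, 9, 9]
r1 m[φ1→X15] = [9, 9, 9]
r1 m[φ2→X4] = [8, 9, 2]
r1 m[X13→φ0] = [1, 1, 1]
r1 m[X13→φ1] = [1, 1, 1]
r1 m[X4→φ0] = [1, 1, 1]
r1 m[X4→φ2] = [1, 1, 1]
r1 m[X15→φ1] = [1, 1, 1]
r2 m[φ0→X13] = [9, 9, 8]
r2 m[φ0→X4] = [9, 9, 9]
r2 m[φ1→X13] = [5, 9, 9]
r2 m[φ1→X15] = [9, 9, 9]
r2 m[φ2→X4] = [8, 9, 2]
r2 m[X13→φ0] = [5, 9, 9]
r2 m[X13→φ1] = [9, 9, 8]
r2 m[X4→φ0] = [8, 9, 2]
r2 m[X4→φ2] = [9, 9, 9]
r2 m[X15→φ1] = [1, 1, 1]
r3 m[φ0→X13] = [81, 81, 56]
r3 m[φ0→X4] = [81, 81, 81]
r3 m[φ1→X13] = [5, 9, 9]
r3 m[φ1→X15] = [72, 72, 81]
r3 m[φ2→X4] = [8, 9, 2]
r3 m[X13→φ0] = [5, 9, 9]
r3 m[X13→φ1] = [9, 9, 8]
r3 m[X4→φ0] = [8, 9, 2]
r3 m[X4→φ2] = [9, 9, 9]
r3 m[X15→φ1] = [1, 1, 1]
r4 m[φ0→X13] = [81, 81, 56]
r4 m[φ0→X4] = [81, 81, 81]
r4 m[φ1→X13] = [5, 9, 9]
r4 m[φ1→X15] = [72, 72, 81]
r4 m[φ2→X4] = [8, 9, 2]
r4 m[X13→φ0] = [5, 9, 9]
r4 m[X13→φ1] = [81, 81, 56]
r4 m[X4→φ0] = [8, 9, 2]
r4 m[X4→φ2] = [81, 81, 81]
r4 m[X15→φ1] = [1, 1, 1]
r5 m[φ0→X13] = [81, 81, 56]
r5 m[φ0→X4] = [81, 81, 81]
r5 m[φ1→X13] = [5, 9, 9]
r5 m[φ1→X15] = [504, 504, 729]
r5 m[φ2→X4] = [8, 9, 2]
r5 m[X13→φ0] = [5, 9, 9]
r5 m[X13→φ1] = [81, 81, 56]
r5 m[X4→φ0] = [8, 9, 2]
r5 m[X4→φ2] = [81, 81, 81]
r5 m[X15→φ1] = [1, 1, 1]
r6 m[φ0→X13] = [81, 81, 56]
r6 m[φ0→X4] = [81, 81, 81]
r6 m[φ1→X13] = [5, 9, 9]
r6 m[φ1→X15] = [504, 504, 729]
r6 m[φ2→X4] = [8, 9, 2]
r6 m[X13→φ0] = [5, 9, 9]
r6 m[X13→φ1] = [81, 81, 56]
r6 m[X4→φ0] = [8, 9, 2]
r6 m[X4→φ2] = [81, 81, 81]
r6 m[X15→φ1] = [1, 1, 1]
fixed point reached at round 6
b[X13] = ⊗ incoming = [405, 729, 504]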